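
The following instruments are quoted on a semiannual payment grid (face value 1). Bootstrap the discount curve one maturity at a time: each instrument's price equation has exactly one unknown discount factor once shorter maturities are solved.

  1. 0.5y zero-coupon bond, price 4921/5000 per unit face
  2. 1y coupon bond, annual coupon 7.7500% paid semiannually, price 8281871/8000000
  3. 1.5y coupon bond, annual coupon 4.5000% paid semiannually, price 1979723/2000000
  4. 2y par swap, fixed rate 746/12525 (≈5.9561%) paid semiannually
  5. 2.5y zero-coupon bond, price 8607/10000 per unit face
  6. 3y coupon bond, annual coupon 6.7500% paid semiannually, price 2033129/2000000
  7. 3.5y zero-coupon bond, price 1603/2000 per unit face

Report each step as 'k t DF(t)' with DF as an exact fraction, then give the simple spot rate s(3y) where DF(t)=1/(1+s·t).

step 1 [0.5y] zero: DF = P = 4921/5000 ≈ 0.984200
step 2 [1y] bond c/2=31/800: DF=(8281871/8000000 − 31/800·(0.984200))/(1+31/800) = 9599/10000 ≈ 0.959900
step 3 [1.5y] bond c/2=9/400: DF=(1979723/2000000 − 9/400·(0.984200+0.959900))/(1+9/400) = 9253/10000 ≈ 0.925300
step 4 [2y] swap r/2=373/12525: DF=(1 − 373/12525·(0.984200+0.959900+0.925300))/(1+373/12525) = 8881/10000 ≈ 0.888100
step 5 [2.5y] zero: DF = P = 8607/10000 ≈ 0.860700
step 6 [3y] bond c/2=27/800: DF=(2033129/2000000 − 27/800·(0.984200+0.959900+0.925300+0.888100+0.860700))/(1+27/800) = 4163/5000 ≈ 0.832600
step 7 [3.5y] zero: DF = P = 1603/2000 ≈ 0.801500

1 1/2 4921/5000
2 1 9599/10000
3 3/2 9253/10000
4 2 8881/10000
5 5/2 8607/10000
6 3 4163/5000
7 7/2 1603/2000
s(3y) = (1/(4163/5000) − 1)/(3) = 279/4163 ≈ 6.7019%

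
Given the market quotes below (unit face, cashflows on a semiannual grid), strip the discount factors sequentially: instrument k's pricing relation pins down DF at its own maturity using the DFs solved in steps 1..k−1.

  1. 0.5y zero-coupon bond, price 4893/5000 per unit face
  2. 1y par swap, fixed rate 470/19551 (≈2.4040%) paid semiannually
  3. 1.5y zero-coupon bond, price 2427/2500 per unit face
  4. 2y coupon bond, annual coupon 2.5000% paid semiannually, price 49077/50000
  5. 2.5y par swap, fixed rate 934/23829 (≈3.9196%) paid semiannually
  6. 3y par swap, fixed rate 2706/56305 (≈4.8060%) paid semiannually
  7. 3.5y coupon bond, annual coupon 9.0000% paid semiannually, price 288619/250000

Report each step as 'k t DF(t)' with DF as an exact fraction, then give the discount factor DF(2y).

step 1 [0.5y] zero: DF = P = 4893/5000 ≈ 0.978600
step 2 [1y] swap r/2=235/19551: DF=(1 − 235/19551·(0.978600))/(1+235/19551) = 1953/2000 ≈ 0.976500
step 3 [1.5y] zero: DF = P = 2427/2500 ≈ 0.970800
step 4 [2y] bond c/2=1/80: DF=(49077/50000 − 1/80·(0.978600+0.976500+0.970800))/(1+1/80) = 9333/10000 ≈ 0.933300
step 5 [2.5y] swap r/2=467/23829: DF=(1 − 467/23829·(0.978600+0.976500+0.970800+0.933300))/(1+467/23829) = 4533/5000 ≈ 0.906600
step 6 [3y] swap r/2=1353/56305: DF=(1 − 1353/56305·(0.978600+0.976500+0.970800+0.933300+0.906600))/(1+1353/56305) = 8647/10000 ≈ 0.864700
step 7 [3.5y] bond c/2=9/200: DF=(288619/250000 − 9/200·(0.978600+0.976500+0.970800+0.933300+0.906600+0.864700))/(1+9/200) = 8623/10000 ≈ 0.862300

1 1/2 4893/5000
2 1 1953/2000
3 3/2 2427/2500
4 2 9333/10000
5 5/2 4533/5000
6 3 8647/10000
7 7/2 8623/10000
DF(2y) = 9333/10000 ≈ 0.933300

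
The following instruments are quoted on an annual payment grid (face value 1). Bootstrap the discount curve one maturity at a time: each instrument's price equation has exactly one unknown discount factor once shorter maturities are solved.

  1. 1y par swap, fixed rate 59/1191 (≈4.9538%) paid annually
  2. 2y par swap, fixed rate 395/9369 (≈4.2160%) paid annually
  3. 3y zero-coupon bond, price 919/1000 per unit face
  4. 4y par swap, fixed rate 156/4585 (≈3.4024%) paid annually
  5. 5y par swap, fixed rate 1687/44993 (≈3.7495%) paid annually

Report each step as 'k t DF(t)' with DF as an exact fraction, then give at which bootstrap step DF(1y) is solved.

1 1 1191/1250
2 2 921/1000
3 3 919/1000
4 4 547/625
5 5 8313/10000
DF(1y) is solved at step 1

step 1 [1y] swap r/1=59/1191: DF=(1 − 59/1191·(0))/(1+59/1191) = 1191/1250 ≈ 0.952800
step 2 [2y] swap r/1=395/9369: DF=(1 − 395/9369·(0.952800))/(1+395/9369) = 921/1000 ≈ 0.921000
step 3 [3y] zero: DF = P = 919/1000 ≈ 0.919000
step 4 [4y] swap r/1=156/4585: DF=(1 − 156/4585·(0.952800+0.921000+0.919000))/(1+156/4585) = 547/625 ≈ 0.875200
step 5 [5y] swap r/1=1687/44993: DF=(1 − 1687/44993·(0.952800+0.921000+0.919000+0.875200))/(1+1687/44993) = 8313/10000 ≈ 0.831300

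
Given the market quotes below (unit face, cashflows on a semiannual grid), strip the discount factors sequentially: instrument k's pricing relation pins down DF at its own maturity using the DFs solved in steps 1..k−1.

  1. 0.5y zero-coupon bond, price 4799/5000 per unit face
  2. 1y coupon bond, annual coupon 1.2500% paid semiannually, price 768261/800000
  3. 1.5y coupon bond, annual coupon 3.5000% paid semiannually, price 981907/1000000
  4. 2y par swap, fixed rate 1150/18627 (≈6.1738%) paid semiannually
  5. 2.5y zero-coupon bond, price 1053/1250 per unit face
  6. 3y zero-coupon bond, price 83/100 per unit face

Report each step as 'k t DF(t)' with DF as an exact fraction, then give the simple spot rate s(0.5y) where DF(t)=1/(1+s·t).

1 1/2 4799/5000
2 1 2371/2500
3 3/2 4661/5000
4 2 177/200
5 5/2 1053/1250
6 3 83/100
s(0.5y) = (1/(4799/5000) − 1)/(1/2) = 402/4799 ≈ 8.3767%

step 1 [0.5y] zero: DF = P = 4799/5000 ≈ 0.959800
step 2 [1y] bond c/2=1/160: DF=(768261/800000 − 1/160·(0.959800))/(1+1/160) = 2371/2500 ≈ 0.948400
step 3 [1.5y] bond c/2=7/400: DF=(981907/1000000 − 7/400·(0.959800+0.948400))/(1+7/400) = 4661/5000 ≈ 0.932200
step 4 [2y] swap r/2=575/18627: DF=(1 − 575/18627·(0.959800+0.948400+0.932200))/(1+575/18627) = 177/200 ≈ 0.885000
step 5 [2.5y] zero: DF = P = 1053/1250 ≈ 0.842400
step 6 [3y] zero: DF = P = 83/100 ≈ 0.830000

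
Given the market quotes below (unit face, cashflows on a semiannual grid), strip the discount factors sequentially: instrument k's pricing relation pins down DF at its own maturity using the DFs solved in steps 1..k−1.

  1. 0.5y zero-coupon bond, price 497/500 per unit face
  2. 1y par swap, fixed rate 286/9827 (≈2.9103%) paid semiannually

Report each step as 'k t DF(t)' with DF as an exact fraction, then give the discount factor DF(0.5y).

1 1/2 497/500
2 1 4857/5000
DF(0.5y) = 497/500 ≈ 0.994000

step 1 [0.5y] zero: DF = P = 497/500 ≈ 0.994000
step 2 [1y] swap r/2=143/9827: DF=(1 − 143/9827·(0.994000))/(1+143/9827) = 4857/5000 ≈ 0.971400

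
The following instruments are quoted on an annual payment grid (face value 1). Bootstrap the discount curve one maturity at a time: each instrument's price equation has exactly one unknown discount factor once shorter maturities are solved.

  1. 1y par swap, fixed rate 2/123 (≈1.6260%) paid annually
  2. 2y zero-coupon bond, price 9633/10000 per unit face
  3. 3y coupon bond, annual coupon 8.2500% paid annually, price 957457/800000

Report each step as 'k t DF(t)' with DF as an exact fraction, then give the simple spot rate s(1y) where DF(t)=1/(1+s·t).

1 1 123/125
2 2 9633/10000
3 3 2393/2500
s(1y) = (1/(123/125) − 1)/(1) = 2/123 ≈ 1.6260%

step 1 [1y] swap r/1=2/123: DF=(1 − 2/123·(0))/(1+2/123) = 123/125 ≈ 0.984000
step 2 [2y] zero: DF = P = 9633/10000 ≈ 0.963300
step 3 [3y] bond c/1=33/400: DF=(957457/800000 − 33/400·(0.984000+0.963300))/(1+33/400) = 2393/2500 ≈ 0.957200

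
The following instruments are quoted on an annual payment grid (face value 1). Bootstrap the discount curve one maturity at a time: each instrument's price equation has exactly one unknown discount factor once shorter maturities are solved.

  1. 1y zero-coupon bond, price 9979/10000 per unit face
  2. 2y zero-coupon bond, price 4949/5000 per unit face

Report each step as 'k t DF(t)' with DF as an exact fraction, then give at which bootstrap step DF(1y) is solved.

1 1 9979/10000
2 2 4949/5000
DF(1y) is solved at step 1

step 1 [1y] zero: DF = P = 9979/10000 ≈ 0.997900
step 2 [2y] zero: DF = P = 4949/5000 ≈ 0.989800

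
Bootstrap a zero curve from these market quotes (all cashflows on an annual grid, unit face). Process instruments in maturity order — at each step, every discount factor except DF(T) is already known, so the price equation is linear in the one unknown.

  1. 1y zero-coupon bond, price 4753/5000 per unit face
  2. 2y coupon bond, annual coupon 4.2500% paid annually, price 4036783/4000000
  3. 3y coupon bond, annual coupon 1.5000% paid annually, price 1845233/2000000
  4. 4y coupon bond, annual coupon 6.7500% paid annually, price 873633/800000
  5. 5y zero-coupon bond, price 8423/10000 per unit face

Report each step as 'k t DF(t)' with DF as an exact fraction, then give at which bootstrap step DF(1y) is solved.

1 1 4753/5000
2 2 9293/10000
3 3 2203/2500
4 4 2121/2500
5 5 8423/10000
DF(1y) is solved at step 1

step 1 [1y] zero: DF = P = 4753/5000 ≈ 0.950600
step 2 [2y] bond c/1=17/400: DF=(4036783/4000000 − 17/400·(0.950600))/(1+17/400) = 9293/10000 ≈ 0.929300
step 3 [3y] bond c/1=3/200: DF=(1845233/2000000 − 3/200·(0.950600+0.929300))/(1+3/200) = 2203/2500 ≈ 0.881200
step 4 [4y] bond c/1=27/400: DF=(873633/800000 − 27/400·(0.950600+0.929300+0.881200))/(1+27/400) = 2121/2500 ≈ 0.848400
step 5 [5y] zero: DF = P = 8423/10000 ≈ 0.842300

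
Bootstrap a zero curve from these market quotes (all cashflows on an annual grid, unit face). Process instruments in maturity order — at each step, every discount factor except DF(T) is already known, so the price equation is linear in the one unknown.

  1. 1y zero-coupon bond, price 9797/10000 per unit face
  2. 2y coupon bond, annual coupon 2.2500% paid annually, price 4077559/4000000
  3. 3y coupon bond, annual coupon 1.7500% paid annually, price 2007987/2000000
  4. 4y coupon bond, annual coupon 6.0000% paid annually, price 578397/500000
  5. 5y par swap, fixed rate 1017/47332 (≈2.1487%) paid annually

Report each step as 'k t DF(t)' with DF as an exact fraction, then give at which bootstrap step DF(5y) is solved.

step 1 [1y] zero: DF = P = 9797/10000 ≈ 0.979700
step 2 [2y] bond c/1=9/400: DF=(4077559/4000000 − 9/400·(0.979700))/(1+9/400) = 4877/5000 ≈ 0.975400
step 3 [3y] bond c/1=7/400: DF=(2007987/2000000 − 7/400·(0.979700+0.975400))/(1+7/400) = 9531/10000 ≈ 0.953100
step 4 [4y] bond c/1=3/50: DF=(578397/500000 − 3/50·(0.979700+0.975400+0.953100))/(1+3/50) = 9267/10000 ≈ 0.926700
step 5 [5y] swap r/1=1017/47332: DF=(1 − 1017/47332·(0.979700+0.975400+0.953100+0.926700))/(1+1017/47332) = 8983/10000 ≈ 0.898300

1 1 9797/10000
2 2 4877/5000
3 3 9531/10000
4 4 9267/10000
5 5 8983/10000
DF(5y) is solved at step 5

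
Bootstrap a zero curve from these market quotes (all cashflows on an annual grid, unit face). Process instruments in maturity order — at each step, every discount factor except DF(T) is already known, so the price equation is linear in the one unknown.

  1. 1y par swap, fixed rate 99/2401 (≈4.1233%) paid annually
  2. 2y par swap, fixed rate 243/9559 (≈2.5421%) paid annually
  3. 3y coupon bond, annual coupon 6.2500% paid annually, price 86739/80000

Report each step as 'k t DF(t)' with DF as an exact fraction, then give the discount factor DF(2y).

1 1 2401/2500
2 2 4757/5000
3 3 227/250
DF(2y) = 4757/5000 ≈ 0.951400

step 1 [1y] swap r/1=99/2401: DF=(1 − 99/2401·(0))/(1+99/2401) = 2401/2500 ≈ 0.960400
step 2 [2y] swap r/1=243/9559: DF=(1 − 243/9559·(0.960400))/(1+243/9559) = 4757/5000 ≈ 0.951400
step 3 [3y] bond c/1=1/16: DF=(86739/80000 − 1/16·(0.960400+0.951400))/(1+1/16) = 227/250 ≈ 0.908000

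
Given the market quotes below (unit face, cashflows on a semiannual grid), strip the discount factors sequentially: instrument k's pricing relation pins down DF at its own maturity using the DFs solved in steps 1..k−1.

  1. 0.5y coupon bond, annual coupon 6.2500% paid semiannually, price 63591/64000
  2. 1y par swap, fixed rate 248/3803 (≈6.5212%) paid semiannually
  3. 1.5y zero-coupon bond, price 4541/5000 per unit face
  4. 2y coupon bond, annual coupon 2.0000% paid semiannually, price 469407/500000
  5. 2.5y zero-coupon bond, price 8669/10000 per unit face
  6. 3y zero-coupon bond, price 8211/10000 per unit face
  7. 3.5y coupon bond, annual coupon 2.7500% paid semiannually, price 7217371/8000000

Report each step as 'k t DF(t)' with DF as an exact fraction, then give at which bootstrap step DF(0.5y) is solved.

step 1 [0.5y] bond c/2=1/32: DF=(63591/64000 − 1/32·(0))/(1+1/32) = 1927/2000 ≈ 0.963500
step 2 [1y] swap r/2=124/3803: DF=(1 − 124/3803·(0.963500))/(1+124/3803) = 469/500 ≈ 0.938000
step 3 [1.5y] zero: DF = P = 4541/5000 ≈ 0.908200
step 4 [2y] bond c/2=1/100: DF=(469407/500000 − 1/100·(0.963500+0.938000+0.908200))/(1+1/100) = 9017/10000 ≈ 0.901700
step 5 [2.5y] zero: DF = P = 8669/10000 ≈ 0.866900
step 6 [3y] zero: DF = P = 8211/10000 ≈ 0.821100
step 7 [3.5y] bond c/2=11/800: DF=(7217371/8000000 − 11/800·(0.963500+0.938000+0.908200+0.901700+0.866900+0.821100))/(1+11/800) = 8167/10000 ≈ 0.816700

1 1/2 1927/2000
2 1 469/500
3 3/2 4541/5000
4 2 9017/10000
5 5/2 8669/10000
6 3 8211/10000
7 7/2 8167/10000
DF(0.5y) is solved at step 1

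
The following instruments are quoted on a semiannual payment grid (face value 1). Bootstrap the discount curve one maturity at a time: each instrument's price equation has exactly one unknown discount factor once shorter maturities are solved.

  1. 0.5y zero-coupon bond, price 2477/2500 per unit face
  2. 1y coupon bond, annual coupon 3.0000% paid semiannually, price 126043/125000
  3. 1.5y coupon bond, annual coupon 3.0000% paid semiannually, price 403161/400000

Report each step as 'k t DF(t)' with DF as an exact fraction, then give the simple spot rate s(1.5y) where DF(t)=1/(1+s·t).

step 1 [0.5y] zero: DF = P = 2477/2500 ≈ 0.990800
step 2 [1y] bond c/2=3/200: DF=(126043/125000 − 3/200·(0.990800))/(1+3/200) = 2447/2500 ≈ 0.978800
step 3 [1.5y] bond c/2=3/200: DF=(403161/400000 − 3/200·(0.990800+0.978800))/(1+3/200) = 9639/10000 ≈ 0.963900

1 1/2 2477/2500
2 1 2447/2500
3 3/2 9639/10000
s(1.5y) = (1/(9639/10000) − 1)/(3/2) = 722/28917 ≈ 2.4968%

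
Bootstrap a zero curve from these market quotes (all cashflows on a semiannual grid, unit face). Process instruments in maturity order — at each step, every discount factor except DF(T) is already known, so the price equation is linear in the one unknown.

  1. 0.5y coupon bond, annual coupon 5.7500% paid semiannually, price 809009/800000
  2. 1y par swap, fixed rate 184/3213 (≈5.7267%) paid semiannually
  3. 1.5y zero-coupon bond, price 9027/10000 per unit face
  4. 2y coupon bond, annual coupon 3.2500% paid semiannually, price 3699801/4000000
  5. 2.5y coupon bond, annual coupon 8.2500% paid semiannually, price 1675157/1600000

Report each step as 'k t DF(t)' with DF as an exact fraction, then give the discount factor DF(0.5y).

1 1/2 983/1000
2 1 1181/1250
3 3/2 9027/10000
4 2 8649/10000
5 5/2 8591/10000
DF(0.5y) = 983/1000 ≈ 0.983000

step 1 [0.5y] bond c/2=23/800: DF=(809009/800000 − 23/800·(0))/(1+23/800) = 983/1000 ≈ 0.983000
step 2 [1y] swap r/2=92/3213: DF=(1 − 92/3213·(0.983000))/(1+92/3213) = 1181/1250 ≈ 0.944800
step 3 [1.5y] zero: DF = P = 9027/10000 ≈ 0.902700
step 4 [2y] bond c/2=13/800: DF=(3699801/4000000 − 13/800·(0.983000+0.944800+0.902700))/(1+13/800) = 8649/10000 ≈ 0.864900
step 5 [2.5y] bond c/2=33/800: DF=(1675157/1600000 − 33/800·(0.983000+0.944800+0.902700+0.864900))/(1+33/800) = 8591/10000 ≈ 0.859100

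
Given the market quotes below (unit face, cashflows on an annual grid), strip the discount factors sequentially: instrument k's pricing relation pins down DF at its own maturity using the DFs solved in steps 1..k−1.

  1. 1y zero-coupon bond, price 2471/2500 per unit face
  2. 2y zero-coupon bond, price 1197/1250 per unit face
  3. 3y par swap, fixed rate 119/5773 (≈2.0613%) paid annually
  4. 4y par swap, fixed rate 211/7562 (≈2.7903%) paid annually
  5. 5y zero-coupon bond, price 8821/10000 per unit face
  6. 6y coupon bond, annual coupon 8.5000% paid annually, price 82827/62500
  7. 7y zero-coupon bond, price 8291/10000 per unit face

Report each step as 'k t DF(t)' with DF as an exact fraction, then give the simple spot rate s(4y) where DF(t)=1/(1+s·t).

1 1 2471/2500
2 2 1197/1250
3 3 1881/2000
4 4 1789/2000
5 5 8821/10000
6 6 8561/10000
7 7 8291/10000
s(4y) = (1/(1789/2000) − 1)/(4) = 211/7156 ≈ 2.9486%

step 1 [1y] zero: DF = P = 2471/2500 ≈ 0.988400
step 2 [2y] zero: DF = P = 1197/1250 ≈ 0.957600
step 3 [3y] swap r/1=119/5773: DF=(1 − 119/5773·(0.988400+0.957600))/(1+119/5773) = 1881/2000 ≈ 0.940500
step 4 [4y] swap r/1=211/7562: DF=(1 − 211/7562·(0.988400+0.957600+0.940500))/(1+211/7562) = 1789/2000 ≈ 0.894500
step 5 [5y] zero: DF = P = 8821/10000 ≈ 0.882100
step 6 [6y] bond c/1=17/200: DF=(82827/62500 − 17/200·(0.988400+0.957600+0.940500+0.894500+0.882100))/(1+17/200) = 8561/10000 ≈ 0.856100
step 7 [7y] zero: DF = P = 8291/10000 ≈ 0.829100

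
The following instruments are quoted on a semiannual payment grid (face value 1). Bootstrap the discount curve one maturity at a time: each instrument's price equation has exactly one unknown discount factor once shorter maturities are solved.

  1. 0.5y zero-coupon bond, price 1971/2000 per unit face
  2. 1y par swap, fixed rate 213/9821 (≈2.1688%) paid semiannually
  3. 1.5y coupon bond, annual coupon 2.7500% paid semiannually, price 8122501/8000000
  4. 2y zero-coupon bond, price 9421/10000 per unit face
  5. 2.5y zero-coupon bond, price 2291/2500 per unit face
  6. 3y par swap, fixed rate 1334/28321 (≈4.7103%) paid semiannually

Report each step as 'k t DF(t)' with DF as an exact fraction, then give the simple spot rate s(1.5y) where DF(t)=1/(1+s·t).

step 1 [0.5y] zero: DF = P = 1971/2000 ≈ 0.985500
step 2 [1y] swap r/2=213/19642: DF=(1 − 213/19642·(0.985500))/(1+213/19642) = 9787/10000 ≈ 0.978700
step 3 [1.5y] bond c/2=11/800: DF=(8122501/8000000 − 11/800·(0.985500+0.978700))/(1+11/800) = 9749/10000 ≈ 0.974900
step 4 [2y] zero: DF = P = 9421/10000 ≈ 0.942100
step 5 [2.5y] zero: DF = P = 2291/2500 ≈ 0.916400
step 6 [3y] swap r/2=667/28321: DF=(1 − 667/28321·(0.985500+0.978700+0.974900+0.942100+0.916400))/(1+667/28321) = 4333/5000 ≈ 0.866600

1 1/2 1971/2000
2 1 9787/10000
3 3/2 9749/10000
4 2 9421/10000
5 5/2 2291/2500
6 3 4333/5000
s(1.5y) = (1/(9749/10000) − 1)/(3/2) = 502/29247 ≈ 1.7164%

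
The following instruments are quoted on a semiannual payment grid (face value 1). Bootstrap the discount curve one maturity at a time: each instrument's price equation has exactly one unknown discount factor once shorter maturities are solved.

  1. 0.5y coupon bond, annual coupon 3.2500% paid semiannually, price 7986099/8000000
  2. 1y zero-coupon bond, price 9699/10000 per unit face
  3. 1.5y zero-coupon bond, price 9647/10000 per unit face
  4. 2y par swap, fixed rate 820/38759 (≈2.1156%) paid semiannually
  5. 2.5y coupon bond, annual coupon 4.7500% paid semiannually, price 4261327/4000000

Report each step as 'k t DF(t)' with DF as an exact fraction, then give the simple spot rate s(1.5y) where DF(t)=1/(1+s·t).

step 1 [0.5y] bond c/2=13/800: DF=(7986099/8000000 − 13/800·(0))/(1+13/800) = 9823/10000 ≈ 0.982300
step 2 [1y] zero: DF = P = 9699/10000 ≈ 0.969900
step 3 [1.5y] zero: DF = P = 9647/10000 ≈ 0.964700
step 4 [2y] swap r/2=410/38759: DF=(1 − 410/38759·(0.982300+0.969900+0.964700))/(1+410/38759) = 959/1000 ≈ 0.959000
step 5 [2.5y] bond c/2=19/800: DF=(4261327/4000000 − 19/800·(0.982300+0.969900+0.964700+0.959000))/(1+19/800) = 9507/10000 ≈ 0.950700

1 1/2 9823/10000
2 1 9699/10000
3 3/2 9647/10000
4 2 959/1000
5 5/2 9507/10000
s(1.5y) = (1/(9647/10000) − 1)/(3/2) = 706/28941 ≈ 2.4394%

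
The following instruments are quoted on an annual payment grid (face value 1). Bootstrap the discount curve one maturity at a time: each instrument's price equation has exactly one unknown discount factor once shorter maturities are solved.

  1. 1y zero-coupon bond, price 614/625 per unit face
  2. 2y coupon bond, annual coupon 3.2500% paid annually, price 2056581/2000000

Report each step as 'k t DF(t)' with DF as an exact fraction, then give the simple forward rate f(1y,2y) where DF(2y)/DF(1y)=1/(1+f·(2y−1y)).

1 1 614/625
2 2 193/200
f(1y,2y) = ((614/625)/(193/200) − 1)/(1) = 87/4825 ≈ 1.8031%

step 1 [1y] zero: DF = P = 614/625 ≈ 0.982400
step 2 [2y] bond c/1=13/400: DF=(2056581/2000000 − 13/400·(0.982400))/(1+13/400) = 193/200 ≈ 0.965000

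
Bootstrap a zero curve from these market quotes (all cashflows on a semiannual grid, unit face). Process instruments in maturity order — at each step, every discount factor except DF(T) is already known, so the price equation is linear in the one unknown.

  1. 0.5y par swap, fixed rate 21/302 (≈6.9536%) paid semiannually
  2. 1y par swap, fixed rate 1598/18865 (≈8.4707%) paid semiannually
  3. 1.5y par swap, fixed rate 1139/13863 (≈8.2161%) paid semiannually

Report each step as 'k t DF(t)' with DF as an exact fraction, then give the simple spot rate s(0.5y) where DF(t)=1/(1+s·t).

step 1 [0.5y] swap r/2=21/604: DF=(1 − 21/604·(0))/(1+21/604) = 604/625 ≈ 0.966400
step 2 [1y] swap r/2=799/18865: DF=(1 − 799/18865·(0.966400))/(1+799/18865) = 9201/10000 ≈ 0.920100
step 3 [1.5y] swap r/2=1139/27726: DF=(1 − 1139/27726·(0.966400+0.920100))/(1+1139/27726) = 8861/10000 ≈ 0.886100

1 1/2 604/625
2 1 9201/10000
3 3/2 8861/10000
s(0.5y) = (1/(604/625) − 1)/(1/2) = 21/302 ≈ 6.9536%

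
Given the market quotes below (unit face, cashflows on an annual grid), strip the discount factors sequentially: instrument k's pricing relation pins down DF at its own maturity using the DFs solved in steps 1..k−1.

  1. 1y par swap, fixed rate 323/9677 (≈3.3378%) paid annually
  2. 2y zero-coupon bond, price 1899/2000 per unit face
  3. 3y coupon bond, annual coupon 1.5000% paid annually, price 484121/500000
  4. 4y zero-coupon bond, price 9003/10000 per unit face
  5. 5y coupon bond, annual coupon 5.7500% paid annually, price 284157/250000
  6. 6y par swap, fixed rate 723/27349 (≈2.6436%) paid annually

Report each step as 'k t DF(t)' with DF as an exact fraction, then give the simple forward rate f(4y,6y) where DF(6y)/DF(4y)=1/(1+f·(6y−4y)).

1 1 9677/10000
2 2 1899/2000
3 3 1157/1250
4 4 9003/10000
5 5 8713/10000
6 6 4277/5000
f(4y,6y) = ((9003/10000)/(4277/5000) − 1)/(2) = 449/17108 ≈ 2.6245%

step 1 [1y] swap r/1=323/9677: DF=(1 − 323/9677·(0))/(1+323/9677) = 9677/10000 ≈ 0.967700
step 2 [2y] zero: DF = P = 1899/2000 ≈ 0.949500
step 3 [3y] bond c/1=3/200: DF=(484121/500000 − 3/200·(0.967700+0.949500))/(1+3/200) = 1157/1250 ≈ 0.925600
step 4 [4y] zero: DF = P = 9003/10000 ≈ 0.900300
step 5 [5y] bond c/1=23/400: DF=(284157/250000 − 23/400·(0.967700+0.949500+0.925600+0.900300))/(1+23/400) = 8713/10000 ≈ 0.871300
step 6 [6y] swap r/1=723/27349: DF=(1 − 723/27349·(0.967700+0.949500+0.925600+0.900300+0.871300))/(1+723/27349) = 4277/5000 ≈ 0.855400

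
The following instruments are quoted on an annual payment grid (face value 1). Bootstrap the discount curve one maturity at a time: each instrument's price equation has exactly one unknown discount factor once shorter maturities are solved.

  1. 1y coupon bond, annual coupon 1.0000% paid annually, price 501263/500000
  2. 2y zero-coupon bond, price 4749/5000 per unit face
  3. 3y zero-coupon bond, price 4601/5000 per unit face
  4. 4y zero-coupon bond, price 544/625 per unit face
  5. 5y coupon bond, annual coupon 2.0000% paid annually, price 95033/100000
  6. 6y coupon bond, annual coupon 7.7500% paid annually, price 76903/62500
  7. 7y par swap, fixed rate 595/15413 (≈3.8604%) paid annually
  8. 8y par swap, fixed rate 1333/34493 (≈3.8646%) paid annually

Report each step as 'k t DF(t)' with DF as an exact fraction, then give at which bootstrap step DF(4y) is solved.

1 1 4963/5000
2 2 4749/5000
3 3 4601/5000
4 4 544/625
5 5 1717/2000
6 6 8117/10000
7 7 381/500
8 8 3667/5000
DF(4y) is solved at step 4

step 1 [1y] bond c/1=1/100: DF=(501263/500000 − 1/100·(0))/(1+1/100) = 4963/5000 ≈ 0.992600
step 2 [2y] zero: DF = P = 4749/5000 ≈ 0.949800
step 3 [3y] zero: DF = P = 4601/5000 ≈ 0.920200
step 4 [4y] zero: DF = P = 544/625 ≈ 0.870400
step 5 [5y] bond c/1=1/50: DF=(95033/100000 − 1/50·(0.992600+0.949800+0.920200+0.870400))/(1+1/50) = 1717/2000 ≈ 0.858500
step 6 [6y] bond c/1=31/400: DF=(76903/62500 − 31/400·(0.992600+0.949800+0.920200+0.870400+0.858500))/(1+31/400) = 8117/10000 ≈ 0.811700
step 7 [7y] swap r/1=595/15413: DF=(1 − 595/15413·(0.992600+0.949800+0.920200+0.870400+0.858500+0.811700))/(1+595/15413) = 381/500 ≈ 0.762000
step 8 [8y] swap r/1=1333/34493: DF=(1 − 1333/34493·(0.992600+0.949800+0.920200+0.870400+0.858500+0.811700+0.762000))/(1+1333/34493) = 3667/5000 ≈ 0.733400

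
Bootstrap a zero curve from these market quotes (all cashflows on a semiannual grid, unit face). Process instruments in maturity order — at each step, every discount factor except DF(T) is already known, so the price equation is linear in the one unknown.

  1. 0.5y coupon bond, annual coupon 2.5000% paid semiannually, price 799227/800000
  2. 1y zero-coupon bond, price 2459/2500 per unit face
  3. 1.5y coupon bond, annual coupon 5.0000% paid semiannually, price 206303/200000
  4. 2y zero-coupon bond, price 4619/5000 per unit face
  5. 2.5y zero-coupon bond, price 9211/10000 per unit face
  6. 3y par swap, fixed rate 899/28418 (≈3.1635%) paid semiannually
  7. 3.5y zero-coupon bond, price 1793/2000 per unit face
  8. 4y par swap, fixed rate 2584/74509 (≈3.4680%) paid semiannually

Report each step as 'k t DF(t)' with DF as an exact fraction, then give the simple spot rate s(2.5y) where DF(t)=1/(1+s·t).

step 1 [0.5y] bond c/2=1/80: DF=(799227/800000 − 1/80·(0))/(1+1/80) = 9867/10000 ≈ 0.986700
step 2 [1y] zero: DF = P = 2459/2500 ≈ 0.983600
step 3 [1.5y] bond c/2=1/40: DF=(206303/200000 − 1/40·(0.986700+0.983600))/(1+1/40) = 9583/10000 ≈ 0.958300
step 4 [2y] zero: DF = P = 4619/5000 ≈ 0.923800
step 5 [2.5y] zero: DF = P = 9211/10000 ≈ 0.921100
step 6 [3y] swap r/2=899/56836: DF=(1 − 899/56836·(0.986700+0.983600+0.958300+0.923800+0.921100))/(1+899/56836) = 9101/10000 ≈ 0.910100
step 7 [3.5y] zero: DF = P = 1793/2000 ≈ 0.896500
step 8 [4y] swap r/2=1292/74509: DF=(1 − 1292/74509·(0.986700+0.983600+0.958300+0.923800+0.921100+0.910100+0.896500))/(1+1292/74509) = 2177/2500 ≈ 0.870800

1 1/2 9867/10000
2 1 2459/2500
3 3/2 9583/10000
4 2 4619/5000
5 5/2 9211/10000
6 3 9101/10000
7 7/2 1793/2000
8 4 2177/2500
s(2.5y) = (1/(9211/10000) − 1)/(5/2) = 1578/46055 ≈ 3.4263%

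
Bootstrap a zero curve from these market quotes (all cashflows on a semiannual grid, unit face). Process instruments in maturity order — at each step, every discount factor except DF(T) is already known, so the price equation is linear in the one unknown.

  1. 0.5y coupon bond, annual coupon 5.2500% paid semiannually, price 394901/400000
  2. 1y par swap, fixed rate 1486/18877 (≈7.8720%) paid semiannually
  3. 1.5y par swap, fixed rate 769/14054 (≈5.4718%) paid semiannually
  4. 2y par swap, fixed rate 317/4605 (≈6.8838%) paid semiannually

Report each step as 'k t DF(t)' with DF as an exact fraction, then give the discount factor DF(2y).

step 1 [0.5y] bond c/2=21/800: DF=(394901/400000 − 21/800·(0))/(1+21/800) = 481/500 ≈ 0.962000
step 2 [1y] swap r/2=743/18877: DF=(1 − 743/18877·(0.962000))/(1+743/18877) = 9257/10000 ≈ 0.925700
step 3 [1.5y] swap r/2=769/28108: DF=(1 − 769/28108·(0.962000+0.925700))/(1+769/28108) = 9231/10000 ≈ 0.923100
step 4 [2y] swap r/2=317/9210: DF=(1 − 317/9210·(0.962000+0.925700+0.923100))/(1+317/9210) = 2183/2500 ≈ 0.873200

1 1/2 481/500
2 1 9257/10000
3 3/2 9231/10000
4 2 2183/2500
DF(2y) = 2183/2500 ≈ 0.873200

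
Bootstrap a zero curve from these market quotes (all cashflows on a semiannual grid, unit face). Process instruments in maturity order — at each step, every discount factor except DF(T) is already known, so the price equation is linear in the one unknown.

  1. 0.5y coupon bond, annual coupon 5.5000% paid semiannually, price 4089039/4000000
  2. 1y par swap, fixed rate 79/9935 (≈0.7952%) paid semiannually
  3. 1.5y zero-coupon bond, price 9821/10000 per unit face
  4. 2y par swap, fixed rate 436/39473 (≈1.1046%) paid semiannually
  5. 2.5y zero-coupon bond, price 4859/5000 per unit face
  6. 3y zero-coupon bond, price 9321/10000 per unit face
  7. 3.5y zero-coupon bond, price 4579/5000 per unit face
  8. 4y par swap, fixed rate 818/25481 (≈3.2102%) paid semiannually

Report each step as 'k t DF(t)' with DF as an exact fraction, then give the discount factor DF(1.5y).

step 1 [0.5y] bond c/2=11/400: DF=(4089039/4000000 − 11/400·(0))/(1+11/400) = 9949/10000 ≈ 0.994900
step 2 [1y] swap r/2=79/19870: DF=(1 − 79/19870·(0.994900))/(1+79/19870) = 9921/10000 ≈ 0.992100
step 3 [1.5y] zero: DF = P = 9821/10000 ≈ 0.982100
step 4 [2y] swap r/2=218/39473: DF=(1 − 218/39473·(0.994900+0.992100+0.982100))/(1+218/39473) = 4891/5000 ≈ 0.978200
step 5 [2.5y] zero: DF = P = 4859/5000 ≈ 0.971800
step 6 [3y] zero: DF = P = 9321/10000 ≈ 0.932100
step 7 [3.5y] zero: DF = P = 4579/5000 ≈ 0.915800
step 8 [4y] swap r/2=409/25481: DF=(1 − 409/25481·(0.994900+0.992100+0.982100+0.978200+0.971800+0.932100+0.915800))/(1+409/25481) = 8773/10000 ≈ 0.877300

1 1/2 9949/10000
2 1 9921/10000
3 3/2 9821/10000
4 2 4891/5000
5 5/2 4859/5000
6 3 9321/10000
7 7/2 4579/5000
8 4 8773/10000
DF(1.5y) = 9821/10000 ≈ 0.982100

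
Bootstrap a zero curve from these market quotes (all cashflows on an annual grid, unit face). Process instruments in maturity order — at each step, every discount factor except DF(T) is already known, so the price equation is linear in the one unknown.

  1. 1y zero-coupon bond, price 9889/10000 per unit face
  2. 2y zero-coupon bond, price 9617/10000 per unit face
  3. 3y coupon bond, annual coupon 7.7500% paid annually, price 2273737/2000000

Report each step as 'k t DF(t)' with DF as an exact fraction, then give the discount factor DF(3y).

step 1 [1y] zero: DF = P = 9889/10000 ≈ 0.988900
step 2 [2y] zero: DF = P = 9617/10000 ≈ 0.961700
step 3 [3y] bond c/1=31/400: DF=(2273737/2000000 − 31/400·(0.988900+0.961700))/(1+31/400) = 2287/2500 ≈ 0.914800

1 1 9889/10000
2 2 9617/10000
3 3 2287/2500
DF(3y) = 2287/2500 ≈ 0.914800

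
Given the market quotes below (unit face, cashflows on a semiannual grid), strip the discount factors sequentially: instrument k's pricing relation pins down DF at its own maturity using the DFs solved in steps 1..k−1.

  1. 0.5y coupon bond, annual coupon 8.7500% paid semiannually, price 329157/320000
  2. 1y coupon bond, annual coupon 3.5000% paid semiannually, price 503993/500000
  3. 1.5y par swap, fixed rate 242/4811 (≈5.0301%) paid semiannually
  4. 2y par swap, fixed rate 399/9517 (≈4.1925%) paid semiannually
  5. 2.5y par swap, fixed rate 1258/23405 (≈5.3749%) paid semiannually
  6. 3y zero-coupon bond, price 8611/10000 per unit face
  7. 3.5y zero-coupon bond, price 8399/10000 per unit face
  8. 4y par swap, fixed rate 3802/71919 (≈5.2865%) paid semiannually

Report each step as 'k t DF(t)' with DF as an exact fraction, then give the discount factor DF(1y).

1 1/2 1971/2000
2 1 9737/10000
3 3/2 4637/5000
4 2 4601/5000
5 5/2 4371/5000
6 3 8611/10000
7 7/2 8399/10000
8 4 8099/10000
DF(1y) = 9737/10000 ≈ 0.973700

step 1 [0.5y] bond c/2=7/160: DF=(329157/320000 − 7/160·(0))/(1+7/160) = 1971/2000 ≈ 0.985500
step 2 [1y] bond c/2=7/400: DF=(503993/500000 − 7/400·(0.985500))/(1+7/400) = 9737/10000 ≈ 0.973700
step 3 [1.5y] swap r/2=121/4811: DF=(1 − 121/4811·(0.985500+0.973700))/(1+121/4811) = 4637/5000 ≈ 0.927400
step 4 [2y] swap r/2=399/19034: DF=(1 − 399/19034·(0.985500+0.973700+0.927400))/(1+399/19034) = 4601/5000 ≈ 0.920200
step 5 [2.5y] swap r/2=629/23405: DF=(1 − 629/23405·(0.985500+0.973700+0.927400+0.920200))/(1+629/23405) = 4371/5000 ≈ 0.874200
step 6 [3y] zero: DF = P = 8611/10000 ≈ 0.861100
step 7 [3.5y] zero: DF = P = 8399/10000 ≈ 0.839900
step 8 [4y] swap r/2=1901/71919: DF=(1 − 1901/71919·(0.985500+0.973700+0.927400+0.920200+0.874200+0.861100+0.839900))/(1+1901/71919) = 8099/10000 ≈ 0.809900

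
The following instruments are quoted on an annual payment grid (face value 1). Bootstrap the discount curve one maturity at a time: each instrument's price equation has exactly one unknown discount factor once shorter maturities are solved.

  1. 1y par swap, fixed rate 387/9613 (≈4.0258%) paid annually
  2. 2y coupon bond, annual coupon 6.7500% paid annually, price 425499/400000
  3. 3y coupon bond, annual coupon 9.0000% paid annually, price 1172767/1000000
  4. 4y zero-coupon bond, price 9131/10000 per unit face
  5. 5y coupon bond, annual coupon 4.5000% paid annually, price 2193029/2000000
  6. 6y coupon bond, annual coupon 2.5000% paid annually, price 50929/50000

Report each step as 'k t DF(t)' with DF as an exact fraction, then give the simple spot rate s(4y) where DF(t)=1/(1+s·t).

step 1 [1y] swap r/1=387/9613: DF=(1 − 387/9613·(0))/(1+387/9613) = 9613/10000 ≈ 0.961300
step 2 [2y] bond c/1=27/400: DF=(425499/400000 − 27/400·(0.961300))/(1+27/400) = 9357/10000 ≈ 0.935700
step 3 [3y] bond c/1=9/100: DF=(1172767/1000000 − 9/100·(0.961300+0.935700))/(1+9/100) = 9193/10000 ≈ 0.919300
step 4 [4y] zero: DF = P = 9131/10000 ≈ 0.913100
step 5 [5y] bond c/1=9/200: DF=(2193029/2000000 − 9/200·(0.961300+0.935700+0.919300+0.913100))/(1+9/200) = 8887/10000 ≈ 0.888700
step 6 [6y] bond c/1=1/40: DF=(50929/50000 − 1/40·(0.961300+0.935700+0.919300+0.913100+0.888700))/(1+1/40) = 8811/10000 ≈ 0.881100

1 1 9613/10000
2 2 9357/10000
3 3 9193/10000
4 4 9131/10000
5 5 8887/10000
6 6 8811/10000
s(4y) = (1/(9131/10000) − 1)/(4) = 869/36524 ≈ 2.3793%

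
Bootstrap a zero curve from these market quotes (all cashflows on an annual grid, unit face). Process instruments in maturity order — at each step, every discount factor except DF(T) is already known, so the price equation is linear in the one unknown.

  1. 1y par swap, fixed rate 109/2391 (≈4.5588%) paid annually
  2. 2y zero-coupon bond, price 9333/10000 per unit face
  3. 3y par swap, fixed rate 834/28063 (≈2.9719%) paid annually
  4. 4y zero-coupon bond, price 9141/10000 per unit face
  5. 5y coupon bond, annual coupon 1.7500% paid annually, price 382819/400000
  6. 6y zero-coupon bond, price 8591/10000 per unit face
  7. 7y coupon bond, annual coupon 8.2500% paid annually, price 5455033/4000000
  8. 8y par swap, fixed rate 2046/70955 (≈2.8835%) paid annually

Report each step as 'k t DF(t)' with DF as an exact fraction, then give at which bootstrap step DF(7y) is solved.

1 1 2391/2500
2 2 9333/10000
3 3 4583/5000
4 4 9141/10000
5 5 4383/5000
6 6 8591/10000
7 7 211/250
8 8 3977/5000
DF(7y) is solved at step 7

step 1 [1y] swap r/1=109/2391: DF=(1 − 109/2391·(0))/(1+109/2391) = 2391/2500 ≈ 0.956400
step 2 [2y] zero: DF = P = 9333/10000 ≈ 0.933300
step 3 [3y] swap r/1=834/28063: DF=(1 − 834/28063·(0.956400+0.933300))/(1+834/28063) = 4583/5000 ≈ 0.916600
step 4 [4y] zero: DF = P = 9141/10000 ≈ 0.914100
step 5 [5y] bond c/1=7/400: DF=(382819/400000 − 7/400·(0.956400+0.933300+0.916600+0.914100))/(1+7/400) = 4383/5000 ≈ 0.876600
step 6 [6y] zero: DF = P = 8591/10000 ≈ 0.859100
step 7 [7y] bond c/1=33/400: DF=(5455033/4000000 − 33/400·(0.956400+0.933300+0.916600+0.914100+0.876600+0.859100))/(1+33/400) = 211/250 ≈ 0.844000
step 8 [8y] swap r/1=2046/70955: DF=(1 − 2046/70955·(0.956400+0.933300+0.916600+0.914100+0.876600+0.859100+0.844000))/(1+2046/70955) = 3977/5000 ≈ 0.795400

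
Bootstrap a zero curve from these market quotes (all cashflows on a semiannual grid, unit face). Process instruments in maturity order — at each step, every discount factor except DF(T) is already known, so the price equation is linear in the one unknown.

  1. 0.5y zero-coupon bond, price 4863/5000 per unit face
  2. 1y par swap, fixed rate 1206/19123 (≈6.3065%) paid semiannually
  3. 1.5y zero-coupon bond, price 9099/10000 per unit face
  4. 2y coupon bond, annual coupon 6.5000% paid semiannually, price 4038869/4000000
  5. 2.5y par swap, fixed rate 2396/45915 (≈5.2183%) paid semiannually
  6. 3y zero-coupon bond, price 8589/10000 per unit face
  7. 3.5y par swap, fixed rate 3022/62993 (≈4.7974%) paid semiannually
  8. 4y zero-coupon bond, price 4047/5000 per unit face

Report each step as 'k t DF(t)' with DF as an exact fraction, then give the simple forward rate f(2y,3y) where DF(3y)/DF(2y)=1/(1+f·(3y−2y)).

1 1/2 4863/5000
2 1 9397/10000
3 3/2 9099/10000
4 2 8891/10000
5 5/2 4401/5000
6 3 8589/10000
7 7/2 8489/10000
8 4 4047/5000
f(2y,3y) = ((8891/10000)/(8589/10000) − 1)/(1) = 302/8589 ≈ 3.5161%

step 1 [0.5y] zero: DF = P = 4863/5000 ≈ 0.972600
step 2 [1y] swap r/2=603/19123: DF=(1 − 603/19123·(0.972600))/(1+603/19123) = 9397/10000 ≈ 0.939700
step 3 [1.5y] zero: DF = P = 9099/10000 ≈ 0.909900
step 4 [2y] bond c/2=13/400: DF=(4038869/4000000 − 13/400·(0.972600+0.939700+0.909900))/(1+13/400) = 8891/10000 ≈ 0.889100
step 5 [2.5y] swap r/2=1198/45915: DF=(1 − 1198/45915·(0.972600+0.939700+0.909900+0.889100))/(1+1198/45915) = 4401/5000 ≈ 0.880200
step 6 [3y] zero: DF = P = 8589/10000 ≈ 0.858900
step 7 [3.5y] swap r/2=1511/62993: DF=(1 − 1511/62993·(0.972600+0.939700+0.909900+0.889100+0.880200+0.858900))/(1+1511/62993) = 8489/10000 ≈ 0.848900
step 8 [4y] zero: DF = P = 4047/5000 ≈ 0.809400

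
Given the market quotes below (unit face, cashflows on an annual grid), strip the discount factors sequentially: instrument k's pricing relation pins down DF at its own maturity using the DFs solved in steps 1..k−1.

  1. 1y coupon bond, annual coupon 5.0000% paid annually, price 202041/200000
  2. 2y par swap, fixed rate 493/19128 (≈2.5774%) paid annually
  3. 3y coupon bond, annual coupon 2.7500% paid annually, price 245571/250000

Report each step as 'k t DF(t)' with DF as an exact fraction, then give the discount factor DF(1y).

step 1 [1y] bond c/1=1/20: DF=(202041/200000 − 1/20·(0))/(1+1/20) = 9621/10000 ≈ 0.962100
step 2 [2y] swap r/1=493/19128: DF=(1 − 493/19128·(0.962100))/(1+493/19128) = 9507/10000 ≈ 0.950700
step 3 [3y] bond c/1=11/400: DF=(245571/250000 − 11/400·(0.962100+0.950700))/(1+11/400) = 1131/1250 ≈ 0.904800

1 1 9621/10000
2 2 9507/10000
3 3 1131/1250
DF(1y) = 9621/10000 ≈ 0.962100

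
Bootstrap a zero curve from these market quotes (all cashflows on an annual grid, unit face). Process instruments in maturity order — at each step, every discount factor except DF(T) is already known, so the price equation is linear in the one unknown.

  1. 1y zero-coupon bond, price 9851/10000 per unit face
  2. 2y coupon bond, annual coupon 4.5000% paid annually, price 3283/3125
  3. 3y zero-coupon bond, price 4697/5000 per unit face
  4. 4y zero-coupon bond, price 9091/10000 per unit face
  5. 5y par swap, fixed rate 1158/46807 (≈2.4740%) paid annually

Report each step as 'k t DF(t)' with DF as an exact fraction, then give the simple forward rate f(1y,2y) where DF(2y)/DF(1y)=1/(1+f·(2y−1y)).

1 1 9851/10000
2 2 9629/10000
3 3 4697/5000
4 4 9091/10000
5 5 4421/5000
f(1y,2y) = ((9851/10000)/(9629/10000) − 1)/(1) = 222/9629 ≈ 2.3055%

step 1 [1y] zero: DF = P = 9851/10000 ≈ 0.985100
step 2 [2y] bond c/1=9/200: DF=(3283/3125 − 9/200·(0.985100))/(1+9/200) = 9629/10000 ≈ 0.962900
step 3 [3y] zero: DF = P = 4697/5000 ≈ 0.939400
step 4 [4y] zero: DF = P = 9091/10000 ≈ 0.909100
step 5 [5y] swap r/1=1158/46807: DF=(1 − 1158/46807·(0.985100+0.962900+0.939400+0.909100))/(1+1158/46807) = 4421/5000 ≈ 0.884200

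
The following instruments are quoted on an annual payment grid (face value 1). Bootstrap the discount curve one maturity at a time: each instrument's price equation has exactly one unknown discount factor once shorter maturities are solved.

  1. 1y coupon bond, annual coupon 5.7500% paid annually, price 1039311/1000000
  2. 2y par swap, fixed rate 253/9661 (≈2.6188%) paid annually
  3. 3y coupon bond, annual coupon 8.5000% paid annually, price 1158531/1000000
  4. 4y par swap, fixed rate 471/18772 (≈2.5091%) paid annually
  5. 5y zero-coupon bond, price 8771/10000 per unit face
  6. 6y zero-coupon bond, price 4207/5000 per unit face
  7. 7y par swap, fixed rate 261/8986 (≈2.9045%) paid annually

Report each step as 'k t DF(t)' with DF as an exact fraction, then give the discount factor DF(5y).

step 1 [1y] bond c/1=23/400: DF=(1039311/1000000 − 23/400·(0))/(1+23/400) = 2457/2500 ≈ 0.982800
step 2 [2y] swap r/1=253/9661: DF=(1 − 253/9661·(0.982800))/(1+253/9661) = 4747/5000 ≈ 0.949400
step 3 [3y] bond c/1=17/200: DF=(1158531/1000000 − 17/200·(0.982800+0.949400))/(1+17/200) = 2291/2500 ≈ 0.916400
step 4 [4y] swap r/1=471/18772: DF=(1 − 471/18772·(0.982800+0.949400+0.916400))/(1+471/18772) = 4529/5000 ≈ 0.905800
step 5 [5y] zero: DF = P = 8771/10000 ≈ 0.877100
step 6 [6y] zero: DF = P = 4207/5000 ≈ 0.841400
step 7 [7y] swap r/1=261/8986: DF=(1 − 261/8986·(0.982800+0.949400+0.916400+0.905800+0.877100+0.841400))/(1+261/8986) = 8173/10000 ≈ 0.817300

1 1 2457/2500
2 2 4747/5000
3 3 2291/2500
4 4 4529/5000
5 5 8771/10000
6 6 4207/5000
7 7 8173/10000
DF(5y) = 8771/10000 ≈ 0.877100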